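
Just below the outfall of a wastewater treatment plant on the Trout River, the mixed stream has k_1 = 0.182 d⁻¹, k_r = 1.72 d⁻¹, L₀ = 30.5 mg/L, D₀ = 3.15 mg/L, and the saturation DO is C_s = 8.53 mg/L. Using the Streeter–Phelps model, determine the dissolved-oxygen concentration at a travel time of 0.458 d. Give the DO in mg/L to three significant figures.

DO ≈ 5.42 mg/L

k_1 L₀/(k_r−k_1) = 0.182×30.5/(1.72−0.182) = 5.551/1.538 = 3.609 mg/L.
e^(−k_1 t) = e^(−0.182×0.4580) = 0.9200; e^(−k_r t) = e^(−1.72×0.4580) = 0.4549.
D = 3.609 × (0.9200 − 0.4549) + 3.15 × 0.4549 = 1.679 + 1.433 = 3.112 mg/L.
DO = C_s − D = 8.53 − 3.112 = 5.418 mg/L.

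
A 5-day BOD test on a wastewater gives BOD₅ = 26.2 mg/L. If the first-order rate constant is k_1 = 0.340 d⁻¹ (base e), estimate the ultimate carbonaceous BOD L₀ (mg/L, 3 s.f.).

BOD₅ = L₀(1 − e^(−5k_1)) ⇒ L₀ = BOD₅ / (1 − e^(−5×0.340))
= 26.2 / (1 − 0.1827) = 26.2 / 0.8173 = 32.06 mg/L.

L₀ ≈ 32.1 mg/L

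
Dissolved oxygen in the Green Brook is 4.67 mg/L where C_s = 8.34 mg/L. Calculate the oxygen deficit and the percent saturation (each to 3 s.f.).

D ≈ 3.67 mg/L; 56.0 % saturation

D = C_s − C = 8.34 − 4.67 = 3.67 mg/L.
% saturation = 4.67/8.34 × 100 = 56.0 %.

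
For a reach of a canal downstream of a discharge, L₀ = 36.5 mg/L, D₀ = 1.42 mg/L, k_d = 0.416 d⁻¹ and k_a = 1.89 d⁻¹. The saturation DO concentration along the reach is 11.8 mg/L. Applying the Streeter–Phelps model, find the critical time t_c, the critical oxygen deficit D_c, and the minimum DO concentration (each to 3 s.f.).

t_c ≈ 0.926 d; D_c ≈ 5.46 mg/L; min DO ≈ 6.34 mg/L

At the critical point dD/dt = 0, so k_d L₀ e^(−k_d t) = k_a D. Substituting D(t) from the Streeter–Phelps equation and solving for t gives
t_c = ln[(k_a/k_d)(1 − D₀(k_a−k_d)/(k_d L₀))] / (k_a−k_d).
Here k_a−k_d = 1.474 d⁻¹ and 1 − D₀(k_a−k_d)/(k_d L₀) = 1 − 1.42×1.474/(0.416×36.5) = 0.8622, so
t_c = ln(4.543 × 0.8622) / 1.474 = 1.365 / 1.474 = 0.9263 d.
D_c = (k_d/k_a) L₀ e^(−k_d t_c) = (0.416/1.89) × 36.5 × e^(−0.416×0.9263) = 0.2201 × 36.5 × 0.6802 = 5.465 mg/L.
Minimum DO = C_s − D_c = 11.8 − 5.465 = 6.335 mg/L.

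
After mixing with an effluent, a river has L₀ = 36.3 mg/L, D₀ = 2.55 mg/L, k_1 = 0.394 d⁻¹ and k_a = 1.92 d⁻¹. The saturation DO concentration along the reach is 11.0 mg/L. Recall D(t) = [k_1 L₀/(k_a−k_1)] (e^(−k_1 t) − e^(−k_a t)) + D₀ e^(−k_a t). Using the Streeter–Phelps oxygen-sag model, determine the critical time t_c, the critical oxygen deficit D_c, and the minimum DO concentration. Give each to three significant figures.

With k_a/k_1 = 4.873 and 1 − D₀(k_a−k_1)/(k_1 L₀) = 0.7279,
t_c = ln(4.873 × 0.7279) / (1.92 − 0.394) = ln(3.547) / 1.526 = 1.266/1.526 = 0.8297 d.
D_c = (k_1/k_a) L₀ e^(−k_1 t_c) = (0.394/1.92) × 36.3 × e^(−0.394×0.8297) = 0.2052 × 36.3 × 0.7211 = 5.372 mg/L.
Minimum DO = C_s − D_c = 11.0 − 5.372 = 5.628 mg/L.

t_c ≈ 0.830 d; D_c ≈ 5.37 mg/L; min DO ≈ 5.63 mg/L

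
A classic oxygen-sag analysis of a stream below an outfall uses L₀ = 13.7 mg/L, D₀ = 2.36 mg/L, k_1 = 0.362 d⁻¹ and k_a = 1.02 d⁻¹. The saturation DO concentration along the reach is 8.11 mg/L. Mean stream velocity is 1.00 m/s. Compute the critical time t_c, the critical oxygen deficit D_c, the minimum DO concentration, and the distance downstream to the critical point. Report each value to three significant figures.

With k_a/k_1 = 2.818 and 1 − D₀(k_a−k_1)/(k_1 L₀) = 0.6869,
t_c = ln(2.818 × 0.6869) / (1.02 − 0.362) = ln(1.935) / 0.6580 = 0.6603/0.6580 = 1.004 d.
D_c = (k_1/k_a) L₀ e^(−k_1 t_c) = (0.362/1.02) × 13.7 × e^(−0.362×1.004) = 0.3549 × 13.7 × 0.6954 = 3.381 mg/L.
Minimum DO = C_s − D_c = 8.11 − 3.381 = 4.729 mg/L.
x_c = v t_c = 1.00 m/s × 1.004 d × 86400 s/d = 86700 m ≈ 86.7 km.

t_c ≈ 1.00 d; D_c ≈ 3.38 mg/L; min DO ≈ 4.73 mg/L; x_c ≈ 86.7 km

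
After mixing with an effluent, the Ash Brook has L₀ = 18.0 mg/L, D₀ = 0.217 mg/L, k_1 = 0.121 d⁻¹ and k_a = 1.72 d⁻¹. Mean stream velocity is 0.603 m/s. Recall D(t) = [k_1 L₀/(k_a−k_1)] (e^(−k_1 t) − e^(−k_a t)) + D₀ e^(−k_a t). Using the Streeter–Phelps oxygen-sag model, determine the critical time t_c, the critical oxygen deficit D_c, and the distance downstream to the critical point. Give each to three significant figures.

t_c ≈ 1.55 d; D_c ≈ 1.05 mg/L; x_c ≈ 80.8 km

At the critical point dD/dt = 0, so k_1 L₀ e^(−k_1 t) = k_a D. Substituting D(t) from the Streeter–Phelps equation and solving for t gives
t_c = ln[(k_a/k_1)(1 − D₀(k_a−k_1)/(k_1 L₀))] / (k_a−k_1).
Here k_a−k_1 = 1.599 d⁻¹ and 1 − D₀(k_a−k_1)/(k_1 L₀) = 1 − 0.217×1.599/(0.121×18.0) = 0.8407, so
t_c = ln(14.21 × 0.8407) / 1.599 = 2.481 / 1.599 = 1.551 d.
L(t_c) = L₀ e^(−k_1 t_c) = 18.0 × 0.8288 = 14.92 mg/L, and at the critical point k_a D_c = k_1 L, so D_c = (0.121/1.72) × 14.92 = 1.050 mg/L.
x_c = v t_c = 0.603 m/s × 1.551 d × 86400 s/d = 80830 m ≈ 80.8 km.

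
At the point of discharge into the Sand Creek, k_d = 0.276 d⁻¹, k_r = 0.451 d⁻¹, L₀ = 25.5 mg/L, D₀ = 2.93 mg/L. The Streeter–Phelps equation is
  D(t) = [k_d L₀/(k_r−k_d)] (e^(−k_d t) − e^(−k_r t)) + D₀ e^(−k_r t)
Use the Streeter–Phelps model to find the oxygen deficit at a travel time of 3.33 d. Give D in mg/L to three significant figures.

k_d L₀/(k_r−k_d) = 0.276×25.5/(0.451−0.276) = 7.038/0.1750 = 40.22 mg/L.
e^(−k_d t) = e^(−0.276×3.330) = 0.3989; e^(−k_r t) = e^(−0.451×3.330) = 0.2227.
D = 40.22 × (0.3989 − 0.2227) + 2.93 × 0.2227 = 7.085 + 0.6526 = 7.737 mg/L.

D ≈ 7.74 mg/L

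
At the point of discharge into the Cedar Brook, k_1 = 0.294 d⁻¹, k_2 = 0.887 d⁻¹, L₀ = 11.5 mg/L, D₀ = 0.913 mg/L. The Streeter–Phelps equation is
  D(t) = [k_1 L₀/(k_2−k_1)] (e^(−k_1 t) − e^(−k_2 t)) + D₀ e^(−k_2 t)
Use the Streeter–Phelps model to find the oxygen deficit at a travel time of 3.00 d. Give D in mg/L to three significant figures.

k_1 L₀/(k_2−k_1) = 0.294×11.5/(0.887−0.294) = 3.381/0.5930 = 5.702 mg/L.
e^(−k_1 t) = e^(−0.294×3.000) = 0.4140; e^(−k_2 t) = e^(−0.887×3.000) = 0.06988.
D = 5.702 × (0.4140 − 0.06988) + 0.913 × 0.06988 = 1.962 + 0.06380 = 2.026 mg/L.

D ≈ 2.03 mg/L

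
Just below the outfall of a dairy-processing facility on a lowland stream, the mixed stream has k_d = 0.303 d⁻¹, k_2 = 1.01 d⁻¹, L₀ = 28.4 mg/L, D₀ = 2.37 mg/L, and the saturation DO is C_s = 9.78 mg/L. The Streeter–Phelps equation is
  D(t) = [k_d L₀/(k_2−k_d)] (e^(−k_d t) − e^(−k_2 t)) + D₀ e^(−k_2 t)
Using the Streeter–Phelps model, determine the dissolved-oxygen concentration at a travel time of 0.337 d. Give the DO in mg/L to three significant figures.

DO ≈ 5.76 mg/L

k_d L₀/(k_2−k_d) = 0.303×28.4/(1.01−0.303) = 8.605/0.7070 = 12.17 mg/L.
e^(−k_d t) = e^(−0.303×0.3370) = 0.9029; e^(−k_2 t) = e^(−1.01×0.3370) = 0.7115.
D = 12.17 × (0.9029 − 0.7115) + 2.37 × 0.7115 = 2.330 + 1.686 = 4.016 mg/L.
DO = C_s − D = 9.78 − 4.016 = 5.764 mg/L.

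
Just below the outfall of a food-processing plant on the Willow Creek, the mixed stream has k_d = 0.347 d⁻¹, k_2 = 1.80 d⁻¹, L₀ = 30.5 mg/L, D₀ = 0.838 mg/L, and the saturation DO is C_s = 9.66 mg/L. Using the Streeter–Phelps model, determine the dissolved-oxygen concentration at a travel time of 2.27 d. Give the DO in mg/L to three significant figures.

DO ≈ 6.45 mg/L

k_d L₀/(k_2−k_d) = 0.347×30.5/(1.80−0.347) = 10.58/1.453 = 7.284 mg/L.
e^(−k_d t) = e^(−0.347×2.270) = 0.4549; e^(−k_2 t) = e^(−1.80×2.270) = 0.01681.
D = 7.284 × (0.4549 − 0.01681) + 0.838 × 0.01681 = 3.191 + 0.01408 = 3.205 mg/L.
DO = C_s − D = 9.66 − 3.205 = 6.455 mg/L.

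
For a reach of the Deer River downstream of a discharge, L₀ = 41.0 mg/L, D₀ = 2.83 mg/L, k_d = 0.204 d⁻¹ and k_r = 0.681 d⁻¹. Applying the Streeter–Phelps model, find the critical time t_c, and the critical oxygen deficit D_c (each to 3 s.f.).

t_c ≈ 2.16 d; D_c ≈ 7.91 mg/L

t_c = [1/(k_r−k_d)] ln[(k_r/k_d)(1 − D₀(k_r−k_d)/(k_d L₀))]
= [1/(0.681−0.204)] ln[(0.681/0.204)(1 − 2.83×0.4770/(0.204×41.0))]
= (1/0.4770) ln[3.338 × 0.8386] = 2.096 × ln(2.799) = 2.096 × 1.029 = 2.158 d.
D_c = (k_d/k_r) L₀ e^(−k_d t_c) = (0.204/0.681) × 41.0 × e^(−0.204×2.158) = 0.2996 × 41.0 × 0.6439 = 7.908 mg/L.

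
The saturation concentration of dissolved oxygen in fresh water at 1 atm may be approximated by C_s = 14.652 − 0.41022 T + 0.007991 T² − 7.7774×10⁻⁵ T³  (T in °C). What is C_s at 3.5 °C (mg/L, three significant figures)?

C_s ≈ 13.3 mg/L

C_s = 14.652 − 0.41022×3.5 + 0.007991×3.5² − 7.7774×10⁻⁵×3.5³ = 13.31 mg/L.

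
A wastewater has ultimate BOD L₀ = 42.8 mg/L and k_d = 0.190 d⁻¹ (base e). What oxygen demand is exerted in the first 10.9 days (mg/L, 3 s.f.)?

y_t = L₀(1 − e^(−k_d t)) = 42.8 × (1 − e^(−0.190×10.9))
= 42.8 × (1 − 0.1261) = 42.8 × 0.8739 = 37.40 mg/L.

y ≈ 37.4 mg/L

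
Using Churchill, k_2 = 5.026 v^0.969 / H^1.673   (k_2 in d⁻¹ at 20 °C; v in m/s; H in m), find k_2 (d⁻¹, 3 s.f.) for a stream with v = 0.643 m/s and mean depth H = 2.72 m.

k_2 = 5.026 × 0.643^0.969 / 2.72^1.673 = 5.026 × 0.6519 / 5.334 = 0.6142 d⁻¹.

k_2 ≈ 0.614 d⁻¹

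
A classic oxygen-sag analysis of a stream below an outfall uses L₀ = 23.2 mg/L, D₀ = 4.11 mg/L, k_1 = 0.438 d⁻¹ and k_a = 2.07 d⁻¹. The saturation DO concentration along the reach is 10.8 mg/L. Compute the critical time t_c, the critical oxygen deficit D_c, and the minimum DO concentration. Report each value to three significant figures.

t_c ≈ 0.290 d; D_c ≈ 4.32 mg/L; min DO ≈ 6.48 mg/L

At the critical point dD/dt = 0, so k_1 L₀ e^(−k_1 t) = k_a D. Substituting D(t) from the Streeter–Phelps equation and solving for t gives
t_c = ln[(k_a/k_1)(1 − D₀(k_a−k_1)/(k_1 L₀))] / (k_a−k_1).
Here k_a−k_1 = 1.632 d⁻¹ and 1 − D₀(k_a−k_1)/(k_1 L₀) = 1 − 4.11×1.632/(0.438×23.2) = 0.3399, so
t_c = ln(4.726 × 0.3399) / 1.632 = 0.4740 / 1.632 = 0.2905 d.
L(t_c) = L₀ e^(−k_1 t_c) = 23.2 × 0.8805 = 20.43 mg/L, and at the critical point k_a D_c = k_1 L, so D_c = (0.438/2.07) × 20.43 = 4.323 mg/L.
Minimum DO = C_s − D_c = 10.8 − 4.323 = 6.477 mg/L.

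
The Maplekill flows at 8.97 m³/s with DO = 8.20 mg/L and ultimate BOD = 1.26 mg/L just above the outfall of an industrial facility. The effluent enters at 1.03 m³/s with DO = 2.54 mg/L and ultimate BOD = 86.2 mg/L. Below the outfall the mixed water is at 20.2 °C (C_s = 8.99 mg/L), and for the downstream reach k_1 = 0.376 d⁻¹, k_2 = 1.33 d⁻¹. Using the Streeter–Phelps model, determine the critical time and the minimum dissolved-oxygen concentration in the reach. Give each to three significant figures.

t_c ≈ 0.876 d; minimum DO ≈ 6.95 mg/L

Mixed DO = (8.97×8.20 + 1.03×2.54)/(8.97+1.03) = 76.17/10.00 = 7.617 mg/L.
Mixed L₀ = (8.97×1.26 + 1.03×86.2)/(10.00) = 100.1/10.00 = 10.01 mg/L.
Initial deficit D₀ = C_s − DO₀ = 8.99 − 7.617 = 1.373 mg/L.
t_c = (1/0.9540) ln[(1.33/0.376)(1 − 1.373×0.9540/(0.376×10.01))] = 1.048 × ln(2.306) = 0.8758 d.
D_c = (0.376/1.33) × 10.01 × e^(−0.376×0.8758) = 0.2827 × 10.01 × 0.7194 = 2.036 mg/L.
Minimum DO = 8.99 − 2.036 = 6.954 mg/L.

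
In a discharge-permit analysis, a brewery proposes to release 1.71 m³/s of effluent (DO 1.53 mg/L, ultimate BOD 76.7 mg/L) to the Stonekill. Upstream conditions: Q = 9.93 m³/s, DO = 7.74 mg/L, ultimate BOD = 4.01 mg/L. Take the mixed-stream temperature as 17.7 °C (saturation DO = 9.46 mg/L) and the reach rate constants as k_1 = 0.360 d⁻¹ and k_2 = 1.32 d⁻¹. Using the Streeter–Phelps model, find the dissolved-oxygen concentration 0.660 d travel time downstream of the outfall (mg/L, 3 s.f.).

DO ≈ 6.32 mg/L

Mixed DO = (9.93×7.74 + 1.71×1.53)/(9.93+1.71) = 79.47/11.64 = 6.828 mg/L.
Mixed L₀ = (9.93×4.01 + 1.71×76.7)/(11.64) = 171.0/11.64 = 14.69 mg/L.
Initial deficit D₀ = C_s − DO₀ = 9.46 − 6.828 = 2.632 mg/L.
D(0.660) = [0.360×14.69/(1.32−0.360)](e^(−0.360×0.660) − e^(−1.32×0.660)) + 2.632 e^(−1.32×0.660)
= 5.508 × (0.7885 − 0.4184) + 2.632 × 0.4184 = 3.140 mg/L.
DO = 9.46 − 3.140 = 6.320 mg/L.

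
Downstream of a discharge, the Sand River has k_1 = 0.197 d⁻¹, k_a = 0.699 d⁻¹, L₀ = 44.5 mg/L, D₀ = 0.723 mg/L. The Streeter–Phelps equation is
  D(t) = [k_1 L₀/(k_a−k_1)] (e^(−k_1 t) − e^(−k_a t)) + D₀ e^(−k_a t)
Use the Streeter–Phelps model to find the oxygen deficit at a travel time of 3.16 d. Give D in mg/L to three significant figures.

k_1 L₀/(k_a−k_1) = 0.197×44.5/(0.699−0.197) = 8.767/0.5020 = 17.46 mg/L.
e^(−k_1 t) = e^(−0.197×3.160) = 0.5366; e^(−k_a t) = e^(−0.699×3.160) = 0.1098.
D = 17.46 × (0.5366 − 0.1098) + 0.723 × 0.1098 = 7.453 + 0.07941 = 7.532 mg/L.

D ≈ 7.53 mg/L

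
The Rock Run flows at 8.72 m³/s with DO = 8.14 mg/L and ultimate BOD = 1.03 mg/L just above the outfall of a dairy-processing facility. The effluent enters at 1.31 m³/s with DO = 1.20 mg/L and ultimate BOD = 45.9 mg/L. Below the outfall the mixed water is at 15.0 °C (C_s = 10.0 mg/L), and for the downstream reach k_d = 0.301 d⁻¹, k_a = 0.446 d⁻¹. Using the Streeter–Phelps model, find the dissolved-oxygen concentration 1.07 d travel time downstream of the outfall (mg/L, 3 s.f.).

Mixed DO = (8.72×8.14 + 1.31×1.20)/(8.72+1.31) = 72.55/10.03 = 7.234 mg/L.
Mixed L₀ = (8.72×1.03 + 1.31×45.9)/(10.03) = 69.11/10.03 = 6.890 mg/L.
Initial deficit D₀ = C_s − DO₀ = 10.0 − 7.234 = 2.766 mg/L.
D(1.07) = [0.301×6.890/(0.446−0.301)](e^(−0.301×1.07) − e^(−0.446×1.07)) + 2.766 e^(−0.446×1.07)
= 14.30 × (0.7246 − 0.6205) + 2.766 × 0.6205 = 3.206 mg/L.
DO = 10.0 − 3.206 = 6.794 mg/L.

DO ≈ 6.79 mg/L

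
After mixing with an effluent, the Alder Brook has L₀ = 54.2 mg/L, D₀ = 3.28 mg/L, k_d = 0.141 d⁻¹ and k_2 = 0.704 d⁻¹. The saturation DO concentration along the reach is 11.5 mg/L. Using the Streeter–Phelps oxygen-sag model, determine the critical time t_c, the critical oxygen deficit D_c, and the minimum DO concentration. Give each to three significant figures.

t_c ≈ 2.36 d; D_c ≈ 7.78 mg/L; min DO ≈ 3.72 mg/L

t_c = [1/(k_2−k_d)] ln[(k_2/k_d)(1 − D₀(k_2−k_d)/(k_d L₀))]
= [1/(0.704−0.141)] ln[(0.704/0.141)(1 − 3.28×0.5630/(0.141×54.2))]
= (1/0.5630) ln[4.993 × 0.7584] = 1.776 × ln(3.786) = 1.776 × 1.331 = 2.365 d.
L(t_c) = L₀ e^(−k_d t_c) = 54.2 × 0.7164 = 38.83 mg/L, and at the critical point k_2 D_c = k_d L, so D_c = (0.141/0.704) × 38.83 = 7.777 mg/L.
Minimum DO = C_s − D_c = 11.5 − 7.777 = 3.723 mg/L.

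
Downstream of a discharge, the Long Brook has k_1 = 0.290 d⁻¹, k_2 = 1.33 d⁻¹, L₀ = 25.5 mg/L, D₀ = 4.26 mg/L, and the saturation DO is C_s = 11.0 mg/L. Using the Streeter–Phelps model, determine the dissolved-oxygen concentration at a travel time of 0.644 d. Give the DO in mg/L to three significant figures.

DO ≈ 6.31 mg/L

k_1 L₀/(k_2−k_1) = 0.290×25.5/(1.33−0.290) = 7.395/1.040 = 7.111 mg/L.
e^(−k_1 t) = e^(−0.290×0.6440) = 0.8296; e^(−k_2 t) = e^(−1.33×0.6440) = 0.4246.
D = 7.111 × (0.8296 − 0.4246) + 4.26 × 0.4246 = 2.880 + 1.809 = 4.689 mg/L.
DO = C_s − D = 11.0 − 4.689 = 6.311 mg/L.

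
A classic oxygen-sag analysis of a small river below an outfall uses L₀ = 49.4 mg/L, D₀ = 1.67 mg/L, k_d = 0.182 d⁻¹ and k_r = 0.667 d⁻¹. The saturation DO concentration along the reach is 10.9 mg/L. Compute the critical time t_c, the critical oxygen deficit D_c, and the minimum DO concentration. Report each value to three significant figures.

t_c ≈ 2.48 d; D_c ≈ 8.58 mg/L; min DO ≈ 2.32 mg/L

With k_r/k_d = 3.665 and 1 − D₀(k_r−k_d)/(k_d L₀) = 0.9099,
t_c = ln(3.665 × 0.9099) / (0.667 − 0.182) = ln(3.335) / 0.4850 = 1.204/0.4850 = 2.483 d.
L(t_c) = L₀ e^(−k_d t_c) = 49.4 × 0.6364 = 31.44 mg/L, and at the critical point k_r D_c = k_d L, so D_c = (0.182/0.667) × 31.44 = 8.578 mg/L.
Minimum DO = C_s − D_c = 10.9 − 8.578 = 2.322 mg/L.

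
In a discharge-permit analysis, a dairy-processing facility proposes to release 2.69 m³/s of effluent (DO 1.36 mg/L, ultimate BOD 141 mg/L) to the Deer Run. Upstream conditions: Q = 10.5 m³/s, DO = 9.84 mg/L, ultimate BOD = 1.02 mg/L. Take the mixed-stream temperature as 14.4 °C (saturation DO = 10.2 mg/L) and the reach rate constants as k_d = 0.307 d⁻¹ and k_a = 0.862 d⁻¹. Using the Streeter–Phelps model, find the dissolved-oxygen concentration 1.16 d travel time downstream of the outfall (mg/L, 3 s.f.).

DO ≈ 3.99 mg/L

Mixed DO = (10.5×9.84 + 2.69×1.36)/(10.5+2.69) = 107.0/13.19 = 8.111 mg/L.
Mixed L₀ = (10.5×1.02 + 2.69×141)/(13.19) = 390.0/13.19 = 29.57 mg/L.
Initial deficit D₀ = C_s − DO₀ = 10.2 − 8.111 = 2.089 mg/L.
D(1.16) = [0.307×29.57/(0.862−0.307)](e^(−0.307×1.16) − e^(−0.862×1.16)) + 2.089 e^(−0.862×1.16)
= 16.36 × (0.7004 − 0.3679) + 2.089 × 0.3679 = 6.207 mg/L.
DO = 10.2 − 6.207 = 3.993 mg/L.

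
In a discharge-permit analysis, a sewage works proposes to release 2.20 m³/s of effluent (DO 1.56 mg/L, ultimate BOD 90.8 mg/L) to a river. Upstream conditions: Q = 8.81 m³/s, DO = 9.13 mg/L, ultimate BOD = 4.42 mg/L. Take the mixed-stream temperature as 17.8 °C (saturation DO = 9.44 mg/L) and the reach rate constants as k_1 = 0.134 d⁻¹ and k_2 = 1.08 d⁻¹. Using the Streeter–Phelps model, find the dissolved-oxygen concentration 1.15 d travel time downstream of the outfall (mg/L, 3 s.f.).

Mixed DO = (8.81×9.13 + 2.20×1.56)/(8.81+2.20) = 83.87/11.01 = 7.617 mg/L.
Mixed L₀ = (8.81×4.42 + 2.20×90.8)/(11.01) = 238.7/11.01 = 21.68 mg/L.
Initial deficit D₀ = C_s − DO₀ = 9.44 − 7.617 = 1.823 mg/L.
D(1.15) = [0.134×21.68/(1.08−0.134)](e^(−0.134×1.15) − e^(−1.08×1.15)) + 1.823 e^(−1.08×1.15)
= 3.071 × (0.8572 − 0.2888) + 1.823 × 0.2888 = 2.272 mg/L.
DO = 9.44 − 2.272 = 7.168 mg/L.

DO ≈ 7.17 mg/L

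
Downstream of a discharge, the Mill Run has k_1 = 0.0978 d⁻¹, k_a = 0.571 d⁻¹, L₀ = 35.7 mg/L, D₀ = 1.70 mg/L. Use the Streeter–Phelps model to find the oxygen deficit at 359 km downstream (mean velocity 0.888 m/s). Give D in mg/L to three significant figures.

D ≈ 4.28 mg/L

Travel time t = x/v = 359 km / (0.888 m/s) = 359000 m / 0.888 m/s = 404300 s = 4.679 d.
k_1 L₀/(k_a−k_1) = 0.0978×35.7/(0.571−0.0978) = 3.491/0.4732 = 7.378 mg/L.
e^(−k_1 t) = e^(−0.0978×4.679) = 0.6328; e^(−k_a t) = e^(−0.571×4.679) = 0.06913.
D = 7.378 × (0.6328 − 0.06913) + 1.70 × 0.06913 = 4.159 + 0.1175 = 4.276 mg/L.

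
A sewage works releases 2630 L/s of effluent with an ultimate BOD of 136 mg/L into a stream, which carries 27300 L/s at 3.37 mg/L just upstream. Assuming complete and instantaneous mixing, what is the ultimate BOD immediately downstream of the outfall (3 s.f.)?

15.0 mg/L

Flow-weighted mixing: C = (Q_r C_r + Q_w C_w)/(Q_r + Q_w)
= (27300×3.37 + 2630×136)/(27300 + 2630) = 449700/29930 = 15.02 mg/L.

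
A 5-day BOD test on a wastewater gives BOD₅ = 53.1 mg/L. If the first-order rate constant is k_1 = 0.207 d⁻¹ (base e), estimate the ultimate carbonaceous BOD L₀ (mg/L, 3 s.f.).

L₀ ≈ 82.4 mg/L

BOD₅ = L₀(1 − e^(−5k_1)) ⇒ L₀ = BOD₅ / (1 − e^(−5×0.207))
= 53.1 / (1 − 0.3552) = 53.1 / 0.6448 = 82.35 mg/L.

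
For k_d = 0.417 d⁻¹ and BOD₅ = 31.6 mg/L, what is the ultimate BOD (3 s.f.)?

BOD₅ = L₀(1 − e^(−5k_d)) ⇒ L₀ = BOD₅ / (1 − e^(−5×0.417))
= 31.6 / (1 − 0.1243) = 31.6 / 0.8757 = 36.09 mg/L.

L₀ ≈ 36.1 mg/L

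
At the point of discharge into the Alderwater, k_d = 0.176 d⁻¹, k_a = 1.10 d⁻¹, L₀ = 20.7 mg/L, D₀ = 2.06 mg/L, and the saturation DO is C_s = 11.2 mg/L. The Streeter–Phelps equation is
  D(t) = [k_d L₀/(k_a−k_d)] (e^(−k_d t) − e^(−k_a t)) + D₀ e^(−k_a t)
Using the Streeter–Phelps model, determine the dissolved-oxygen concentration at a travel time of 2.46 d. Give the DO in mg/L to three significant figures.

k_d L₀/(k_a−k_d) = 0.176×20.7/(1.10−0.176) = 3.643/0.9240 = 3.943 mg/L.
e^(−k_d t) = e^(−0.176×2.460) = 0.6486; e^(−k_a t) = e^(−1.10×2.460) = 0.06680.
D = 3.943 × (0.6486 − 0.06680) + 2.06 × 0.06680 = 2.294 + 0.1376 = 2.432 mg/L.
DO = C_s − D = 11.2 − 2.432 = 8.768 mg/L.

DO ≈ 8.77 mg/L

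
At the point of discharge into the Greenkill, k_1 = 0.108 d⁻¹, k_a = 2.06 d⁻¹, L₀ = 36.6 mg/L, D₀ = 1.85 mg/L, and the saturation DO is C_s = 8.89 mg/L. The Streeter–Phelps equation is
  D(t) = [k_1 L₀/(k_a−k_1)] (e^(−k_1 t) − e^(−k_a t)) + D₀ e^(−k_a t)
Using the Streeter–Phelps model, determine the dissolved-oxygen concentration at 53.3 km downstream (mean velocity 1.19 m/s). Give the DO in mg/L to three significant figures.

Travel time t = x/v = 53.3 km / (1.19 m/s) = 53300 m / 1.19 m/s = 44790 s = 0.5184 d.
k_1 L₀/(k_a−k_1) = 0.108×36.6/(2.06−0.108) = 3.953/1.952 = 2.025 mg/L.
e^(−k_1 t) = e^(−0.108×0.5184) = 0.9456; e^(−k_a t) = e^(−2.06×0.5184) = 0.3437.
D = 2.025 × (0.9456 − 0.3437) + 1.85 × 0.3437 = 1.219 + 0.6359 = 1.855 mg/L.
DO = C_s − D = 8.89 − 1.855 = 7.035 mg/L.

DO ≈ 7.04 mg/L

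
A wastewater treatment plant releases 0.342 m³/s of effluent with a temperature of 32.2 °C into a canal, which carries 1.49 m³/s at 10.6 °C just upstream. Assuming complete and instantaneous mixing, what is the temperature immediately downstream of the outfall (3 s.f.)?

Flow-weighted mixing: C = (Q_r C_r + Q_w C_w)/(Q_r + Q_w)
= (1.49×10.6 + 0.342×32.2)/(1.49 + 0.342) = 26.81/1.832 = 14.63 °C.

14.6 °C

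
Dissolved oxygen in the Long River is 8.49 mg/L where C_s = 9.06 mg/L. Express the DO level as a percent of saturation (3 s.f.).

% saturation = C/C_s × 100 = 8.49/9.06 × 100 = 93.7 %.

93.7 % saturation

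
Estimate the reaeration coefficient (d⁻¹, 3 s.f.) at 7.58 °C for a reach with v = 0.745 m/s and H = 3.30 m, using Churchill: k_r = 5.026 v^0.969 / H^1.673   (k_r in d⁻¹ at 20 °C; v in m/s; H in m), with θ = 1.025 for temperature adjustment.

k_r ≈ 0.377 d⁻¹

k_r(20) = 5.026 × 0.745^0.969 / 3.30^1.673 = 5.026 × 0.7518 / 7.370 = 0.5127 d⁻¹.
k_r(7.58) = 0.5127 × 1.025^(7.58−20) = 0.5127 × 0.7359 = 0.3773 d⁻¹.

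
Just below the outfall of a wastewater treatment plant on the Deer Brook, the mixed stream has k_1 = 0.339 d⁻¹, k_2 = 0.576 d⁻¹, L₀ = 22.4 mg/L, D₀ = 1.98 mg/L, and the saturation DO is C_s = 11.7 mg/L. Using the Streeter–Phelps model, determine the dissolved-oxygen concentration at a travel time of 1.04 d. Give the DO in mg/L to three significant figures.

k_1 L₀/(k_2−k_1) = 0.339×22.4/(0.576−0.339) = 7.594/0.2370 = 32.04 mg/L.
e^(−k_1 t) = e^(−0.339×1.040) = 0.7029; e^(−k_2 t) = e^(−0.576×1.040) = 0.5493.
D = 32.04 × (0.7029 − 0.5493) + 1.98 × 0.5493 = 4.920 + 1.088 = 6.007 mg/L.
DO = C_s − D = 11.7 − 6.007 = 5.693 mg/L.

DO ≈ 5.69 mg/L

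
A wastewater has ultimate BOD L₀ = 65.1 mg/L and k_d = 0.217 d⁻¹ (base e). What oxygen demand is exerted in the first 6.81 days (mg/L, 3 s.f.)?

y ≈ 50.2 mg/L

y_t = L₀(1 − e^(−k_d t)) = 65.1 × (1 − e^(−0.217×6.81))
= 65.1 × (1 − 0.2281) = 65.1 × 0.7719 = 50.25 mg/L.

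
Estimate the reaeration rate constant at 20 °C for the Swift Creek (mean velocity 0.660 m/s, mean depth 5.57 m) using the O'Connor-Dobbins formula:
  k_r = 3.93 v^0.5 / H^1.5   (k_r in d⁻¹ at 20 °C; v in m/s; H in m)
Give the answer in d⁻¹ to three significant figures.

k_r ≈ 0.243 d⁻¹

k_r = 3.93 × 0.660^0.5 / 5.57^1.5 = 3.93 × 0.8124 / 13.15 = 0.2429 d⁻¹.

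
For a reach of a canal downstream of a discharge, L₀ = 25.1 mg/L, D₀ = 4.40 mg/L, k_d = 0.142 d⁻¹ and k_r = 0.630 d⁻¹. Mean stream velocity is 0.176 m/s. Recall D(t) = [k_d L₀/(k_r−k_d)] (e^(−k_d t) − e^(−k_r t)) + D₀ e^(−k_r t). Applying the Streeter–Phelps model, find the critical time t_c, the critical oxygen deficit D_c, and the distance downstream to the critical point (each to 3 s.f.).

t_c = [1/(k_r−k_d)] ln[(k_r/k_d)(1 − D₀(k_r−k_d)/(k_d L₀))]
= [1/(0.630−0.142)] ln[(0.630/0.142)(1 − 4.40×0.4880/(0.142×25.1))]
= (1/0.4880) ln[4.437 × 0.3976] = 2.049 × ln(1.764) = 2.049 × 0.5675 = 1.163 d.
L(t_c) = L₀ e^(−k_d t_c) = 25.1 × 0.8478 = 21.28 mg/L, and at the critical point k_r D_c = k_d L, so D_c = (0.142/0.630) × 21.28 = 4.796 mg/L.
x_c = v t_c = 0.176 m/s × 1.163 d × 86400 s/d = 17680 m ≈ 17.7 km.

t_c ≈ 1.16 d; D_c ≈ 4.80 mg/L; x_c ≈ 17.7 km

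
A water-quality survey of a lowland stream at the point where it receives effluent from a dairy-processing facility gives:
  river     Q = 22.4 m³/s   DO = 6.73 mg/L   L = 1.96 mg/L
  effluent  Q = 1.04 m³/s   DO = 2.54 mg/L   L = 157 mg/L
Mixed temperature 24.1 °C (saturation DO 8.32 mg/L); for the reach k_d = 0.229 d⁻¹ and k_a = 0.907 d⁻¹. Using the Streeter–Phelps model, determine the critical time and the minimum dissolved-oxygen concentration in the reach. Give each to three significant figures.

t_c ≈ 0.697 d; minimum DO ≈ 6.42 mg/L

Mixed DO = (22.4×6.73 + 1.04×2.54)/(22.4+1.04) = 153.4/23.44 = 6.544 mg/L.
Mixed L₀ = (22.4×1.96 + 1.04×157)/(23.44) = 207.2/23.44 = 8.839 mg/L.
Initial deficit D₀ = C_s − DO₀ = 8.32 − 6.544 = 1.776 mg/L.
t_c = (1/0.6780) ln[(0.907/0.229)(1 − 1.776×0.6780/(0.229×8.839))] = 1.475 × ln(1.605) = 0.6975 d.
D_c = (0.229/0.907) × 8.839 × e^(−0.229×0.6975) = 0.2525 × 8.839 × 0.8524 = 1.902 mg/L.
Minimum DO = 8.32 − 1.902 = 6.418 mg/L.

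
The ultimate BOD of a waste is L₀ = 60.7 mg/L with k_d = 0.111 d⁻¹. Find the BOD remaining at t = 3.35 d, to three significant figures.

L_t = L₀ e^(−k_d t) = 60.7 × e^(−0.111×3.35) = 60.7 × 0.6895 = 41.85 mg/L.

L ≈ 41.9 mg/L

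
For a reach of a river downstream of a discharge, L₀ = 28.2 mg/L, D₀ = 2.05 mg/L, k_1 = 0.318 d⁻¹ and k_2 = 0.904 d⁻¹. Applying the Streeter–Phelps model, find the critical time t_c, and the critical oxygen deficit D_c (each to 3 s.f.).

With k_2/k_1 = 2.843 and 1 − D₀(k_2−k_1)/(k_1 L₀) = 0.8660,
t_c = ln(2.843 × 0.8660) / (0.904 − 0.318) = ln(2.462) / 0.5860 = 0.9010/0.5860 = 1.537 d.
L(t_c) = L₀ e^(−k_1 t_c) = 28.2 × 0.6133 = 17.29 mg/L, and at the critical point k_2 D_c = k_1 L, so D_c = (0.318/0.904) × 17.29 = 6.084 mg/L.

t_c ≈ 1.54 d; D_c ≈ 6.08 mg/L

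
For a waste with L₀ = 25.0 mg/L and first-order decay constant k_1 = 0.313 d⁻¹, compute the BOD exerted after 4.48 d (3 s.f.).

y ≈ 18.8 mg/L

y_t = L₀(1 − e^(−k_1 t)) = 25.0 × (1 − e^(−0.313×4.48))
= 25.0 × (1 − 0.2460) = 25.0 × 0.7540 = 18.85 mg/L.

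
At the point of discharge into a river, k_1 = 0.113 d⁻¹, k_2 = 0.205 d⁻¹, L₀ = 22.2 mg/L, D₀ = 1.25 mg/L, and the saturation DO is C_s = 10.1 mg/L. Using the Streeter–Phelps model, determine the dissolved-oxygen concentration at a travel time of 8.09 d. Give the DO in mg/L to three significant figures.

k_1 L₀/(k_2−k_1) = 0.113×22.2/(0.205−0.113) = 2.509/0.09200 = 27.27 mg/L.
e^(−k_1 t) = e^(−0.113×8.090) = 0.4008; e^(−k_2 t) = e^(−0.205×8.090) = 0.1904.
D = 27.27 × (0.4008 − 0.1904) + 1.25 × 0.1904 = 5.737 + 0.2380 = 5.976 mg/L.
DO = C_s − D = 10.1 − 5.976 = 4.124 mg/L.

DO ≈ 4.12 mg/L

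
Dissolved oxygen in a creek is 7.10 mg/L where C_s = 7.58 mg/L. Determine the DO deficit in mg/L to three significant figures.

D ≈ 0.480 mg/L

D = C_s − C = 7.58 − 7.10 = 0.480 mg/L.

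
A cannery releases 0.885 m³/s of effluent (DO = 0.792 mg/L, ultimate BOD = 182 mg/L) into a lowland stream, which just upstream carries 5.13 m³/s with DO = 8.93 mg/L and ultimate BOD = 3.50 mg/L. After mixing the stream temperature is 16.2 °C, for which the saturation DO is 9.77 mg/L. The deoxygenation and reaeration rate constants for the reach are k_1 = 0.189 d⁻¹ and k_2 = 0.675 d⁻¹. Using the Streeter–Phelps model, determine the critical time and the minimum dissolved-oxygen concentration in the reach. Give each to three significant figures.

Mixed DO = (5.13×8.93 + 0.885×0.792)/(5.13+0.885) = 46.51/6.015 = 7.733 mg/L.
Mixed L₀ = (5.13×3.50 + 0.885×182)/(6.015) = 179.0/6.015 = 29.76 mg/L.
Initial deficit D₀ = C_s − DO₀ = 9.77 − 7.733 = 2.037 mg/L.
t_c = (1/0.4860) ln[(0.675/0.189)(1 − 2.037×0.4860/(0.189×29.76))] = 2.058 × ln(2.943) = 2.221 d.
D_c = (0.189/0.675) × 29.76 × e^(−0.189×2.221) = 0.2800 × 29.76 × 0.6572 = 5.477 mg/L.
Minimum DO = 9.77 − 5.477 = 4.293 mg/L.

t_c ≈ 2.22 d; minimum DO ≈ 4.29 mg/L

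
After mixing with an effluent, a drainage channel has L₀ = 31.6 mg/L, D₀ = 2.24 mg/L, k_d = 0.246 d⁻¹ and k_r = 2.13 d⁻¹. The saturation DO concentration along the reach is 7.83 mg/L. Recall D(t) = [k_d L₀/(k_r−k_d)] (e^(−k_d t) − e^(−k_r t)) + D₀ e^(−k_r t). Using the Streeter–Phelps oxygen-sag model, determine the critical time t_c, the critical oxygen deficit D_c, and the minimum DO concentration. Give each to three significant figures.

t_c ≈ 0.730 d; D_c ≈ 3.05 mg/L; min DO ≈ 4.78 mg/L

t_c = [1/(k_r−k_d)] ln[(k_r/k_d)(1 − D₀(k_r−k_d)/(k_d L₀))]
= [1/(2.13−0.246)] ln[(2.13/0.246)(1 − 2.24×1.884/(0.246×31.6))]
= (1/1.884) ln[8.659 × 0.4571] = 0.5308 × ln(3.958) = 0.5308 × 1.376 = 0.7302 d.
L(t_c) = L₀ e^(−k_d t_c) = 31.6 × 0.8356 = 26.40 mg/L, and at the critical point k_r D_c = k_d L, so D_c = (0.246/2.13) × 26.40 = 3.050 mg/L.
Minimum DO = C_s − D_c = 7.83 − 3.050 = 4.780 mg/L.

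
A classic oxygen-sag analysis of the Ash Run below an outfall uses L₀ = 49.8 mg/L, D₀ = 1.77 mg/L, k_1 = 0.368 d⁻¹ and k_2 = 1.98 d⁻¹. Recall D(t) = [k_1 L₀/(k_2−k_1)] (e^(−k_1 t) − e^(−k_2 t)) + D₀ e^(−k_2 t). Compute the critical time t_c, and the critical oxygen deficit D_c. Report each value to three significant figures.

t_c = [1/(k_2−k_1)] ln[(k_2/k_1)(1 − D₀(k_2−k_1)/(k_1 L₀))]
= [1/(1.98−0.368)] ln[(1.98/0.368)(1 − 1.77×1.612/(0.368×49.8))]
= (1/1.612) ln[5.380 × 0.8443] = 0.6203 × ln(4.543) = 0.6203 × 1.514 = 0.9389 d.
D_c = (k_1/k_2) L₀ e^(−k_1 t_c) = (0.368/1.98) × 49.8 × e^(−0.368×0.9389) = 0.1859 × 49.8 × 0.7079 = 6.552 mg/L.

t_c ≈ 0.939 d; D_c ≈ 6.55 mg/L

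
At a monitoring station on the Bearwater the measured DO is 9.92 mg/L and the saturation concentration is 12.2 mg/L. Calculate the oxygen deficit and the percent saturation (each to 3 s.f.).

D = C_s − C = 12.2 − 9.92 = 2.28 mg/L.
% saturation = 9.92/12.2 × 100 = 81.3 %.

D ≈ 2.28 mg/L; 81.3 % saturation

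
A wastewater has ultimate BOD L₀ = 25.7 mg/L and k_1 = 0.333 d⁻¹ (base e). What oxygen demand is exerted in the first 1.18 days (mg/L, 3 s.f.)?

y ≈ 8.35 mg/L

y_t = L₀(1 − e^(−k_1 t)) = 25.7 × (1 − e^(−0.333×1.18))
= 25.7 × (1 − 0.6751) = 25.7 × 0.3249 = 8.351 mg/L.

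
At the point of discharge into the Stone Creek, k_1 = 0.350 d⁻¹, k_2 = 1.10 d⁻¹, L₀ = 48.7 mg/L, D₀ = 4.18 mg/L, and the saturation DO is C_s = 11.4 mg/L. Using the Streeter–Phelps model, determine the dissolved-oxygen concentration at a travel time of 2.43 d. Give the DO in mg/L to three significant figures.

k_1 L₀/(k_2−k_1) = 0.350×48.7/(1.10−0.350) = 17.04/0.7500 = 22.73 mg/L.
e^(−k_1 t) = e^(−0.350×2.430) = 0.4272; e^(−k_2 t) = e^(−1.10×2.430) = 0.06904.
D = 22.73 × (0.4272 − 0.06904) + 4.18 × 0.06904 = 8.140 + 0.2886 = 8.428 mg/L.
DO = C_s − D = 11.4 − 8.428 = 2.972 mg/L.

DO ≈ 2.97 mg/L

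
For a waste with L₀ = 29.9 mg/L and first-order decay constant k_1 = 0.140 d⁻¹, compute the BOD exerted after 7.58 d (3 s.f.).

y_t = L₀(1 − e^(−k_1 t)) = 29.9 × (1 − e^(−0.140×7.58))
= 29.9 × (1 − 0.3460) = 29.9 × 0.6540 = 19.55 mg/L.

y ≈ 19.6 mg/L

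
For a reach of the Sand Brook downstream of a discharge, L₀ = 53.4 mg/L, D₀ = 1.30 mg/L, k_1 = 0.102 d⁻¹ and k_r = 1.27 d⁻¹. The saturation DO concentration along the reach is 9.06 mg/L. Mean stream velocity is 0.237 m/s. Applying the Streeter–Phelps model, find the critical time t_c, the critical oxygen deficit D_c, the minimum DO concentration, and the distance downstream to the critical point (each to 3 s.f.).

At the critical point dD/dt = 0, so k_1 L₀ e^(−k_1 t) = k_r D. Substituting D(t) from the Streeter–Phelps equation and solving for t gives
t_c = ln[(k_r/k_1)(1 − D₀(k_r−k_1)/(k_1 L₀))] / (k_r−k_1).
Here k_r−k_1 = 1.168 d⁻¹ and 1 − D₀(k_r−k_1)/(k_1 L₀) = 1 − 1.30×1.168/(0.102×53.4) = 0.7212, so
t_c = ln(12.45 × 0.7212) / 1.168 = 2.195 / 1.168 = 1.879 d.
L(t_c) = L₀ e^(−k_1 t_c) = 53.4 × 0.8256 = 44.09 mg/L, and at the critical point k_r D_c = k_1 L, so D_c = (0.102/1.27) × 44.09 = 3.541 mg/L.
Minimum DO = C_s − D_c = 9.06 − 3.541 = 5.519 mg/L.
x_c = v t_c = 0.237 m/s × 1.879 d × 86400 s/d = 38480 m ≈ 38.5 km.

t_c ≈ 1.88 d; D_c ≈ 3.54 mg/L; min DO ≈ 5.52 mg/L; x_c ≈ 38.5 km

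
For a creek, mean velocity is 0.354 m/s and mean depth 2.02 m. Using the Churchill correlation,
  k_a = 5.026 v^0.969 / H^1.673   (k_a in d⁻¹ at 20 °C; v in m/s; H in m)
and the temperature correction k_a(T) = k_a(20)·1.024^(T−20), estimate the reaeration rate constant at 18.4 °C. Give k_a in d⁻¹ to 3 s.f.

k_a(20) = 5.026 × 0.354^0.969 / 2.02^1.673 = 5.026 × 0.3656 / 3.242 = 0.5667 d⁻¹.
k_a(18.4) = 0.5667 × 1.024^(18.4−20) = 0.5667 × 0.9628 = 0.5456 d⁻¹.

k_a ≈ 0.546 d⁻¹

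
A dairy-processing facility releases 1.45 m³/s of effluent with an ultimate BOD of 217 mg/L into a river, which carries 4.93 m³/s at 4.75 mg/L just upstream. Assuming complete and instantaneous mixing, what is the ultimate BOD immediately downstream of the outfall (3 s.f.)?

53.0 mg/L

Flow-weighted mixing: C = (Q_r C_r + Q_w C_w)/(Q_r + Q_w)
= (4.93×4.75 + 1.45×217)/(4.93 + 1.45) = 338.1/6.380 = 52.99 mg/L.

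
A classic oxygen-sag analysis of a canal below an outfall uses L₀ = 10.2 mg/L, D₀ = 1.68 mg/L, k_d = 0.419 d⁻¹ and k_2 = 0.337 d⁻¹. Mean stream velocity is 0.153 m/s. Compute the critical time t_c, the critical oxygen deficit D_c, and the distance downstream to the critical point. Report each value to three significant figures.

With k_2/k_d = 0.8043 and 1 − D₀(k_2−k_d)/(k_d L₀) = 1.032,
t_c = ln(0.8043 × 1.032) / (0.337 − 0.419) = ln(0.8302) / -0.08200 = -0.1861/-0.08200 = 2.269 d.
L(t_c) = L₀ e^(−k_d t_c) = 10.2 × 0.3865 = 3.942 mg/L, and at the critical point k_2 D_c = k_d L, so D_c = (0.419/0.337) × 3.942 = 4.901 mg/L.
x_c = v t_c = 0.153 m/s × 2.269 d × 86400 s/d = 30000 m ≈ 30.0 km.

t_c ≈ 2.27 d; D_c ≈ 4.90 mg/L; x_c ≈ 30.0 km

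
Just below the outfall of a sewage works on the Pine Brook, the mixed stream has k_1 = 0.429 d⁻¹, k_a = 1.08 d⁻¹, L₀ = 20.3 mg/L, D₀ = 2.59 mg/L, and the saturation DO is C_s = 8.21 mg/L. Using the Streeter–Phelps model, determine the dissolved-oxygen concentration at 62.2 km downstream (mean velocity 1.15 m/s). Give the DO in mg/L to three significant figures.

Travel time t = x/v = 62.2 km / (1.15 m/s) = 62200 m / 1.15 m/s = 54090 s = 0.6260 d.
k_1 L₀/(k_a−k_1) = 0.429×20.3/(1.08−0.429) = 8.709/0.6510 = 13.38 mg/L.
e^(−k_1 t) = e^(−0.429×0.6260) = 0.7645; e^(−k_a t) = e^(−1.08×0.6260) = 0.5086.
D = 13.38 × (0.7645 − 0.5086) + 2.59 × 0.5086 = 3.423 + 1.317 = 4.740 mg/L.
DO = C_s − D = 8.21 − 4.740 = 3.470 mg/L.

DO ≈ 3.47 mg/L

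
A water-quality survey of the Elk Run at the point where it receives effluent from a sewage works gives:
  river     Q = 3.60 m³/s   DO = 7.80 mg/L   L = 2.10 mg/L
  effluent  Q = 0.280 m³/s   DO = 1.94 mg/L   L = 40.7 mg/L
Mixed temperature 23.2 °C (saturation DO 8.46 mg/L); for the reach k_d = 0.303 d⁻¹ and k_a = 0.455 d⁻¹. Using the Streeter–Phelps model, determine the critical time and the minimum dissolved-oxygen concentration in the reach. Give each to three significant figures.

Mixed DO = (3.60×7.80 + 0.280×1.94)/(3.60+0.280) = 28.62/3.880 = 7.377 mg/L.
Mixed L₀ = (3.60×2.10 + 0.280×40.7)/(3.880) = 18.96/3.880 = 4.886 mg/L.
Initial deficit D₀ = C_s − DO₀ = 8.46 − 7.377 = 1.083 mg/L.
t_c = (1/0.1520) ln[(0.455/0.303)(1 − 1.083×0.1520/(0.303×4.886))] = 6.579 × ln(1.335) = 1.899 d.
D_c = (0.303/0.455) × 4.886 × e^(−0.303×1.899) = 0.6659 × 4.886 × 0.5624 = 1.830 mg/L.
Minimum DO = 8.46 − 1.830 = 6.630 mg/L.

t_c ≈ 1.90 d; minimum DO ≈ 6.63 mg/L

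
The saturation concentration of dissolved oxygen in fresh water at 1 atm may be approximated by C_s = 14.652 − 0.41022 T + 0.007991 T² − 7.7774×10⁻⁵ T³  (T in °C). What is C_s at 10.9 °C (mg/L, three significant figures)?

C_s = 14.652 − 0.41022×10.9 + 0.007991×10.9² − 7.7774×10⁻⁵×10.9³ = 11.03 mg/L.

C_s ≈ 11.0 mg/L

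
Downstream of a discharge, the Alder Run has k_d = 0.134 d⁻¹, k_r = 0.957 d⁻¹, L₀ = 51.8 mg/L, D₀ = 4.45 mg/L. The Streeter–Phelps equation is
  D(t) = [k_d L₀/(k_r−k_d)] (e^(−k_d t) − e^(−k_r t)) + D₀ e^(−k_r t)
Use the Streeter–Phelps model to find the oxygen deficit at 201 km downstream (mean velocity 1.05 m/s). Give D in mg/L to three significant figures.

Travel time t = x/v = 201 km / (1.05 m/s) = 201000 m / 1.05 m/s = 191400 s = 2.216 d.
k_d L₀/(k_r−k_d) = 0.134×51.8/(0.957−0.134) = 6.941/0.8230 = 8.434 mg/L.
e^(−k_d t) = e^(−0.134×2.216) = 0.7431; e^(−k_r t) = e^(−0.957×2.216) = 0.1200.
D = 8.434 × (0.7431 − 0.1200) + 4.45 × 0.1200 = 5.256 + 0.5340 = 5.789 mg/L.

D ≈ 5.79 mg/L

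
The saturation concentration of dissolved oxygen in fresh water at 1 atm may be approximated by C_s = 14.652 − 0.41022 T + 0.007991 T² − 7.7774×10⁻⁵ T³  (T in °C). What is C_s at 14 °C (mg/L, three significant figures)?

C_s = 14.652 − 0.41022×14 + 0.007991×14² − 7.7774×10⁻⁵×14³ = 10.26 mg/L.

C_s ≈ 10.3 mg/L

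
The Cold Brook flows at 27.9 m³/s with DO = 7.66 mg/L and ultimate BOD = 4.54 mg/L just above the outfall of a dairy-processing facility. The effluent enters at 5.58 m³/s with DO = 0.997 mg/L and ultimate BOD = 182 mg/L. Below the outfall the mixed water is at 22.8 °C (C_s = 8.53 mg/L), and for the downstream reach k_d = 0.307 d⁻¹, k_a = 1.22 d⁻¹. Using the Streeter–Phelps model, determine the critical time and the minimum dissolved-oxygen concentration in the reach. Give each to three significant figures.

t_c ≈ 1.30 d; minimum DO ≈ 2.78 mg/L

Mixed DO = (27.9×7.66 + 5.58×0.997)/(27.9+5.58) = 219.3/33.48 = 6.550 mg/L.
Mixed L₀ = (27.9×4.54 + 5.58×182)/(33.48) = 1142/33.48 = 34.12 mg/L.
Initial deficit D₀ = C_s − DO₀ = 8.53 − 6.550 = 1.980 mg/L.
t_c = (1/0.9130) ln[(1.22/0.307)(1 − 1.980×0.9130/(0.307×34.12))] = 1.095 × ln(3.288) = 1.304 d.
D_c = (0.307/1.22) × 34.12 × e^(−0.307×1.304) = 0.2516 × 34.12 × 0.6702 = 5.753 mg/L.
Minimum DO = 8.53 − 5.753 = 2.777 mg/L.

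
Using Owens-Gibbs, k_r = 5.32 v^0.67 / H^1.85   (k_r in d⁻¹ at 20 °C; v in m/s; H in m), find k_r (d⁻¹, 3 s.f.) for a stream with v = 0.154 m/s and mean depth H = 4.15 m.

k_r ≈ 0.109 d⁻¹

k_r = 5.32 × 0.154^0.67 / 4.15^1.85 = 5.32 × 0.2855 / 13.91 = 0.1092 d⁻¹.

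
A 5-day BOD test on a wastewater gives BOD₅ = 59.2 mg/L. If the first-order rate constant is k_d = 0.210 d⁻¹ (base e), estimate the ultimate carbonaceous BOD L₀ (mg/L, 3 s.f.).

BOD₅ = L₀(1 − e^(−5k_d)) ⇒ L₀ = BOD₅ / (1 − e^(−5×0.210))
= 59.2 / (1 − 0.3499) = 59.2 / 0.6501 = 91.07 mg/L.

L₀ ≈ 91.1 mg/L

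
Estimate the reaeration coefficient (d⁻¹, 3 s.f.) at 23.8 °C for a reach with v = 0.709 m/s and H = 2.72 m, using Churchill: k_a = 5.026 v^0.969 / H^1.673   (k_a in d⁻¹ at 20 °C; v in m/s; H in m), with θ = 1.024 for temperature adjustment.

k_a ≈ 0.739 d⁻¹

k_a(20) = 5.026 × 0.709^0.969 / 2.72^1.673 = 5.026 × 0.7166 / 5.334 = 0.6753 d⁻¹.
k_a(23.8) = 0.6753 × 1.024^(23.8−20) = 0.6753 × 1.094 = 0.7389 d⁻¹.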